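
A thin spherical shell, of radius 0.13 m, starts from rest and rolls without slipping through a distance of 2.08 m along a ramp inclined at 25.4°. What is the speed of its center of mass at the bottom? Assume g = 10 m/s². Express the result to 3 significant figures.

v ≈ 3.27 m/s

With I = (2/3)MR², the ratio k = I/(MR²) is 2/3.
Rolling without slipping gives ω = v/R, so the total kinetic energy is ½Mv² + ½Iω² = ½(1+k)Mv² = (5/6)Mv².
The vertical drop is h = L sinθ = 2.08 × sin25.4° = 0.8922 m.
Setting Mgh = (5/6)Mv² gives v = √(2gh/(1+k)) = √(2·10·0.8922/1.667) ≈ 3.27 m/s.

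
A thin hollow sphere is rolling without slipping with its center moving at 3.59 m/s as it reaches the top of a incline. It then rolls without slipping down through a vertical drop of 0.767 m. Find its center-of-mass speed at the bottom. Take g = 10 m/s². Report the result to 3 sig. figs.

The moment of inertia is (2/3)MR², giving k ≡ I/(MR²) = 2/3.
Pure rolling means v = ωR; then KE = ½Mv² + ½I(v/R)² = ½(1+k)Mv² = (5/6)Mv².
Energy conservation: (5/6)Mv₀² + Mgh = (5/6)Mv², so v² = v₀² + 2gh/(1+k).
v = √(3.59² + 2×10×0.767/1.667) = √22.09 ≈ 4.70 m/s.

v ≈ 4.70 m/s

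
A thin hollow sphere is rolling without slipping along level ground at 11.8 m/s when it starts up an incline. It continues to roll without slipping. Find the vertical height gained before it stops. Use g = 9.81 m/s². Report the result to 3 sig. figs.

With I = (2/3)MR², the ratio k = I/(MR²) is 2/3.
Pure rolling means v = ωR; then KE = ½Mv² + ½I(v/R)² = ½(1+k)Mv² = (5/6)Mv².
At the top the kinetic energy is zero, so (5/6)Mv₀² = Mgh.
Thus h = (1+k)v₀²/(2g) = 1.667 × 11.8² / (2 × 9.81) ≈ 11.8 m.

h ≈ 11.8 m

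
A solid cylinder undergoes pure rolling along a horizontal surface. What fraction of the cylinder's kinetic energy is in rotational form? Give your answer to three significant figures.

With I = (1/2)MR², the ratio k = I/(MR²) is 0.5.
Since ω = v/R, the translational part is ½Mv² and the rotational part is ½I(v/R)² = ½kMv²; the total is ½(1+k)Mv².
The rotational fraction is therefore k/(1+k) = 0.5/1.5 ≈ 0.333.

fraction ≈ 0.333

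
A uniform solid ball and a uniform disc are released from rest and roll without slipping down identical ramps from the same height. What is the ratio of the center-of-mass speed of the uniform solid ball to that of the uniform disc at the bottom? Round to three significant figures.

Each satisfies Mgh = ½(1+k)Mv² with k = I/(MR²), so v ∝ 1/√(1+k).
For the uniform solid ball k = 0.4; for the uniform disc k = 0.5.
v₁/v₂ = √((1+k₂)/(1+k₁)) = √(1.5/1.4) ≈ 1.04.

v_ratio ≈ 1.04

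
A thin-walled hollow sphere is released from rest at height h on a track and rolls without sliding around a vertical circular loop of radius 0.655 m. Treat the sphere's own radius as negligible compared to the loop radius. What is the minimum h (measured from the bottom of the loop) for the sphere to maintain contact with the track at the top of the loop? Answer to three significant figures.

The moment of inertia is (2/3)MR², giving k ≡ I/(MR²) = 2/3.
At the top of the loop, the minimum-contact condition is Mg = Mv_top²/r, so v_top² = gr.
With ω = v/R, the kinetic energy at speed v is ½(1+k)Mv² = (5/6)Mv².
Energy conservation from release (height h) to the top (height 2r): Mgh = Mg(2r) + (5/6)M·gr.
Thus h_min = 2r + (1+k)r/2 = r(2 + 1.667/2) = 0.655 × 2.833 ≈ 1.86 m.

h_min ≈ 1.86 m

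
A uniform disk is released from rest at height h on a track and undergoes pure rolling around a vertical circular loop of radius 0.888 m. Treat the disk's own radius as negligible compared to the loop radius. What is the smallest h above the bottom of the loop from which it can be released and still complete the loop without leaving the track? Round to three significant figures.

h_min ≈ 2.44 m

With I = (1/2)MR², the ratio k = I/(MR²) is 0.5.
At the top of the loop, the minimum-contact condition is Mg = Mv_top²/r, so v_top² = gr.
With ω = v/R, the kinetic energy at speed v is ½(1+k)Mv² = (3/4)Mv².
Energy conservation from release (height h) to the top (height 2r): Mgh = Mg(2r) + (3/4)M·gr.
Thus h_min = 2r + (1+k)r/2 = r(2 + 1.5/2) = 0.888 × 2.75 ≈ 2.44 m.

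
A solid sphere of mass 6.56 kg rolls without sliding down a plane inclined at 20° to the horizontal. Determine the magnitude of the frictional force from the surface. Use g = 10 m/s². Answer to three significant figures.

For this body I = (2/5)MR², i.e. k = I/(MR²) = 0.4.
Along the incline Mg sinθ − f = Ma, and torque about the center fR = Iα = kMR²(a/R) gives f = kMa.
Combining, a = g sinθ/(1+k) and f = kMa = kMg sinθ/(1+k).
f = 0.4 × 6.56 × 10 × sin20° / 1.4 ≈ 6.41 N.

f ≈ 6.41 N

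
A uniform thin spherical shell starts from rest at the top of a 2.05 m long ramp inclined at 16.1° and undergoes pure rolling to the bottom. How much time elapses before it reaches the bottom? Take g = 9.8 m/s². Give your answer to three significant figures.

Here I = (2/3)MR², so the shape factor k = I/(MR²) = 2/3.
Translational: Mg sinθ − f = Ma. Rotational about the CM: fR = Iα = kMRa, so f = kMa.
Hence a = g sinθ/(1+k) = 9.8×sin16.1°/1.667 = 1.631 m/s².
With constant a from rest, t = √(2L/a) = √(2·2.05/1.631) ≈ 1.59 s.

t ≈ 1.59 s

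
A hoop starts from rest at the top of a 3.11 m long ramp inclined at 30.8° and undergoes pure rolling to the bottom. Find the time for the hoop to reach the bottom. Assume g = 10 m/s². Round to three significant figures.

t ≈ 1.56 s

With I = MR², the ratio k = I/(MR²) is 1.
Translational: Mg sinθ − f = Ma. Rotational about the CM: fR = Iα = kMRa, so f = kMa.
Hence a = g sinθ/(1+k) = 10×sin30.8°/2 = 2.56 m/s².
With constant a from rest, t = √(2L/a) = √(2·3.11/2.56) ≈ 1.56 s.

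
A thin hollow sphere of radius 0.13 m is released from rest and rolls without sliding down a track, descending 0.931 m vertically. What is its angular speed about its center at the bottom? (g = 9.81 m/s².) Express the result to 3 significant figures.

ω ≈ 25.5 rad/s

The moment of inertia is (2/3)MR², giving k ≡ I/(MR²) = 2/3.
Rolling without slipping gives ω = v/R, so the total kinetic energy is ½Mv² + ½Iω² = ½(1+k)Mv² = (5/6)Mv².
Energy conservation Mgh = ½(1+k)Mv² gives v = √(2gh/(1+k)) = √(2 × 9.81 × 0.931 / 1.667) = 3.311 m/s.
Then ω = v/R = 3.311 / 0.13 ≈ 25.5 rad/s.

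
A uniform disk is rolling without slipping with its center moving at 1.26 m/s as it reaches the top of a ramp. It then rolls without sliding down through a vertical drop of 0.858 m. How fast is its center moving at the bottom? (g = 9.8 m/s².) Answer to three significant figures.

v ≈ 3.58 m/s

Here I = (1/2)MR², so the shape factor k = I/(MR²) = 0.5.
Rolling without slipping gives ω = v/R, so the total kinetic energy is ½Mv² + ½Iω² = ½(1+k)Mv² = (3/4)Mv².
Conserving energy between top and bottom: (3/4)Mv² = (3/4)Mv₀² + Mgh, hence v² = v₀² + 2gh/(1+k).
v = √(1.26² + 2×9.8×0.858/1.5) = √12.8 ≈ 3.58 m/s.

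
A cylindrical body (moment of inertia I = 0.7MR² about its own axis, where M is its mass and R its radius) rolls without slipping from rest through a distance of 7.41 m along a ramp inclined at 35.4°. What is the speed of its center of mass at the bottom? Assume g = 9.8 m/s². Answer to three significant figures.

The moment of inertia is 0.7MR², giving k ≡ I/(MR²) = 0.7.
Pure rolling means v = ωR; then KE = ½Mv² + ½I(v/R)² = ½(1+k)Mv² = (17/20)Mv².
The vertical drop is h = L sinθ = 7.41 × sin35.4° = 4.292 m.
Setting Mgh = (17/20)Mv² gives v = √(2gh/(1+k)) = √(2·9.8·4.292/1.7) ≈ 7.03 m/s.

v ≈ 7.03 m/s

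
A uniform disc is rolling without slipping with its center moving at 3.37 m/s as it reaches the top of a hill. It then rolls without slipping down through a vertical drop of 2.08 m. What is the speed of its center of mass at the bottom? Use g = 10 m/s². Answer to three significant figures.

For this body I = (1/2)MR², i.e. k = I/(MR²) = 0.5.
Rolling without slipping gives ω = v/R, so the total kinetic energy is ½Mv² + ½Iω² = ½(1+k)Mv² = (3/4)Mv².
Energy conservation: (3/4)Mv₀² + Mgh = (3/4)Mv², so v² = v₀² + 2gh/(1+k).
v = √(3.37² + 2×10×2.08/1.5) = √39.09 ≈ 6.25 m/s.

v ≈ 6.25 m/s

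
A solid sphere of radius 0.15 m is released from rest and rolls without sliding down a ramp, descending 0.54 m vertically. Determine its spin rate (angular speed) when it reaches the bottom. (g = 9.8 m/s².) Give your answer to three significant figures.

ω ≈ 18.3 rad/s

With I = (2/5)MR², the ratio k = I/(MR²) is 0.4.
Pure rolling means v = ωR; then KE = ½Mv² + ½I(v/R)² = ½(1+k)Mv² = (7/10)Mv².
Energy conservation Mgh = ½(1+k)Mv² gives v = √(2gh/(1+k)) = √(2 × 9.8 × 0.54 / 1.4) = 2.75 m/s.
Then ω = v/R = 2.75 / 0.15 ≈ 18.3 rad/s.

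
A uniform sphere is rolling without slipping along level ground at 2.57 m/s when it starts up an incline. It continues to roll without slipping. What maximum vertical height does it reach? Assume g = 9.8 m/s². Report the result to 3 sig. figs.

h ≈ 0.472 m

The moment of inertia is (2/5)MR², giving k ≡ I/(MR²) = 0.4.
Rolling without slipping gives ω = v/R, so the total kinetic energy is ½Mv² + ½Iω² = ½(1+k)Mv² = (7/10)Mv².
All of this converts to potential energy at the highest point: (7/10)Mv₀² = Mgh.
Thus h = (1+k)v₀²/(2g) = 1.4 × 2.57² / (2 × 9.8) ≈ 0.472 m.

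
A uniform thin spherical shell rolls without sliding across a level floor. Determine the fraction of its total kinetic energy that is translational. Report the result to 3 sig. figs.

fraction ≈ 0.600

Here I = (2/3)MR², so the shape factor k = I/(MR²) = 2/3.
With ω = v/R, KE_trans = ½Mv² and KE_rot = ½Iω² = ½kMv², so KE_total = ½(1+k)Mv².
The translational fraction is therefore 1/(1+k) = 1/1.667 ≈ 0.600.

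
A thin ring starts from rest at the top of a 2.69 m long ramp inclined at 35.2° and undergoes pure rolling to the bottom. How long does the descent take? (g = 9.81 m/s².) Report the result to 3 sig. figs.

For this body I = MR², i.e. k = I/(MR²) = 1.
Newton's second law down the slope: Mg sinθ − f = Ma. The torque equation fR = Iα (with α = a/R) gives f = kMa.
Hence a = g sinθ/(1+k) = 9.81×sin35.2°/2 = 2.827 m/s².
Starting from rest, L = ½at², so t = √(2L/a) = √(2×2.69/2.827) ≈ 1.38 s.

t ≈ 1.38 s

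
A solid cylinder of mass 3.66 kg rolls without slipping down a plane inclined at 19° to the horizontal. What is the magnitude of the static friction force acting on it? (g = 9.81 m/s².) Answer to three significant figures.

For this body I = (1/2)MR², i.e. k = I/(MR²) = 0.5.
Along the incline Mg sinθ − f = Ma, and torque about the center fR = Iα = kMR²(a/R) gives f = kMa.
Combining, a = g sinθ/(1+k) and f = kMa = kMg sinθ/(1+k).
f = 0.5 × 3.66 × 9.81 × sin19° / 1.5 ≈ 3.90 N.

f ≈ 3.90 N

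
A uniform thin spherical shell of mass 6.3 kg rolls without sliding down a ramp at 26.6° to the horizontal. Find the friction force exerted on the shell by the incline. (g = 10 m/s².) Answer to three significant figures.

f ≈ 11.3 N

For this body I = (2/3)MR², i.e. k = I/(MR²) = 2/3.
Newton's second law down the slope: Mg sinθ − f = Ma. The torque equation fR = Iα (with α = a/R) gives f = kMa.
Combining, a = g sinθ/(1+k) and f = kMa = kMg sinθ/(1+k).
f = (2/3) × 6.3 × 10 × sin26.6° / 1.667 ≈ 11.3 N.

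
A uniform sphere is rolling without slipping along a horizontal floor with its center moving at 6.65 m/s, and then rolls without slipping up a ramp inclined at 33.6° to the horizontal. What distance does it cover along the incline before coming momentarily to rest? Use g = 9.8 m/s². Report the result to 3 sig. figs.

d ≈ 5.71 m

For this body I = (2/5)MR², i.e. k = I/(MR²) = 0.4.
Since it rolls without slipping, ω = v/R and KE = ½Mv² + ½Iω² = ½(1+k)Mv² = (7/10)Mv².
Setting this equal to Mgh gives the vertical rise h = (1+k)v₀²/(2g) = 1.4×6.65²/(2×9.8) = 3.159 m.
Along the incline, d = h/sinθ = 3.159/sin33.6° ≈ 5.71 m.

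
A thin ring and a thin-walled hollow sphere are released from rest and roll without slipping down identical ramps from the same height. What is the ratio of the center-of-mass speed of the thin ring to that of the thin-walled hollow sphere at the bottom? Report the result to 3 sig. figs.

v_ratio ≈ 0.913

Each satisfies Mgh = ½(1+k)Mv² with k = I/(MR²), so v ∝ 1/√(1+k).
For the thin ring k = 1; for the thin-walled hollow sphere k = 2/3.
v₁/v₂ = √((1+k₂)/(1+k₁)) = √(1.667/2) ≈ 0.913.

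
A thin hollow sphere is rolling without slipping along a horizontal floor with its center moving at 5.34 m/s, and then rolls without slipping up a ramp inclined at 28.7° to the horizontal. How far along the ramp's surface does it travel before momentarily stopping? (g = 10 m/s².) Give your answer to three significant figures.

d ≈ 4.95 m

With I = (2/3)MR², the ratio k = I/(MR²) is 2/3.
Pure rolling means v = ωR; then KE = ½Mv² + ½I(v/R)² = ½(1+k)Mv² = (5/6)Mv².
Setting this equal to Mgh gives the vertical rise h = (1+k)v₀²/(2g) = 1.667×5.34²/(2×10) = 2.376 m.
The distance along the slope is d = h/sinθ = 2.376/sin28.7° ≈ 4.95 m.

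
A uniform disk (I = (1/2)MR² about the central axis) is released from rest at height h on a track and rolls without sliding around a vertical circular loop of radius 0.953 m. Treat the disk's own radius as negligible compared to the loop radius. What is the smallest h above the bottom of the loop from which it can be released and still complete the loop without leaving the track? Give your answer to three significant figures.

Here I = (1/2)MR², so the shape factor k = I/(MR²) = 0.5.
At the top, contact is just lost when gravity alone supplies the centripetal force: Mg = Mv_top²/r, i.e. v_top² = gr.
With ω = v/R, the kinetic energy at speed v is ½(1+k)Mv² = (3/4)Mv².
Energy conservation from release (height h) to the top (height 2r): Mgh = Mg(2r) + (3/4)M·gr.
Thus h_min = 2r + (1+k)r/2 = r(2 + 1.5/2) = 0.953 × 2.75 ≈ 2.62 m.

h_min ≈ 2.62 m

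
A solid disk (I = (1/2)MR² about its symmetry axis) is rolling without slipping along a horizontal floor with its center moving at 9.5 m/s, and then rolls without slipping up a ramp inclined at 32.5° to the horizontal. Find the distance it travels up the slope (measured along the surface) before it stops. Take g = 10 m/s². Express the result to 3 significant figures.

d ≈ 12.6 m

Here I = (1/2)MR², so the shape factor k = I/(MR²) = 0.5.
Pure rolling means v = ωR; then KE = ½Mv² + ½I(v/R)² = ½(1+k)Mv² = (3/4)Mv².
Setting this equal to Mgh gives the vertical rise h = (1+k)v₀²/(2g) = 1.5×9.5²/(2×10) = 6.769 m.
Along the incline, d = h/sinθ = 6.769/sin32.5° ≈ 12.6 m.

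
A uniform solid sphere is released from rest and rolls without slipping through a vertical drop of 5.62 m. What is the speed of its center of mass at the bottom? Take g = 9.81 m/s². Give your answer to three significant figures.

v ≈ 8.87 m/s

With I = (2/5)MR², the ratio k = I/(MR²) is 0.4.
Pure rolling means v = ωR; then KE = ½Mv² + ½I(v/R)² = ½(1+k)Mv² = (7/10)Mv².
Energy conservation: Mgh = (7/10)Mv², so v = √(2gh/(1+k)) = √(2 × 9.81 × 5.62 / 1.4) ≈ 8.87 m/s.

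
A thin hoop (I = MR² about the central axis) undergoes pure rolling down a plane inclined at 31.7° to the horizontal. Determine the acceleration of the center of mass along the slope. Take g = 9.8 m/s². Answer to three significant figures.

a ≈ 2.57 m/s²

With I = MR², the ratio k = I/(MR²) is 1.
Newton's second law down the slope: Mg sinθ − f = Ma. The torque equation fR = Iα (with α = a/R) gives f = kMa.
Eliminating f: Mg sinθ = (1+k)Ma, so a = g sinθ/(1+k) = 9.8 × sin31.7° / 2 ≈ 2.57 m/s².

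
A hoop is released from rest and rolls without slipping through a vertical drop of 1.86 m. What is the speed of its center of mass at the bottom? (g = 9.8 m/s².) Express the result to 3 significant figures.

The moment of inertia is MR², giving k ≡ I/(MR²) = 1.
Pure rolling means v = ωR; then KE = ½Mv² + ½I(v/R)² = ½(1+k)Mv² = Mv².
Setting Mgh = Mv² gives v = √(2gh/(1+k)) = √(2·9.8·1.86/2) ≈ 4.27 m/s.

v ≈ 4.27 m/s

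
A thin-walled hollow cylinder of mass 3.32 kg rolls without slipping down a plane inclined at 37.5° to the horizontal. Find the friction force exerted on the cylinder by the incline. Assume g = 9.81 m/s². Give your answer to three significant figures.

f ≈ 9.91 N

Here I = MR², so the shape factor k = I/(MR²) = 1.
Along the incline Mg sinθ − f = Ma, and torque about the center fR = Iα = kMR²(a/R) gives f = kMa.
Combining, a = g sinθ/(1+k) and f = kMa = kMg sinθ/(1+k).
f = 1 × 3.32 × 9.81 × sin37.5° / 2 ≈ 9.91 N.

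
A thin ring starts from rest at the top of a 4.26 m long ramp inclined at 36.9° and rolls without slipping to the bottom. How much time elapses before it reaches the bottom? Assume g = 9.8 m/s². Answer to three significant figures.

The moment of inertia is MR², giving k ≡ I/(MR²) = 1.
Newton's second law down the slope: Mg sinθ − f = Ma. The torque equation fR = Iα (with α = a/R) gives f = kMa.
Hence a = g sinθ/(1+k) = 9.8×sin36.9°/2 = 2.942 m/s².
With constant a from rest, t = √(2L/a) = √(2·4.26/2.942) ≈ 1.70 s.

t ≈ 1.70 s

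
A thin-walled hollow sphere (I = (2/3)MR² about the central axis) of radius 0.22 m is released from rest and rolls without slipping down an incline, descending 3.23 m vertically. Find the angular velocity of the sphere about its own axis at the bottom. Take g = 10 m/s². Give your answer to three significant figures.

For this body I = (2/3)MR², i.e. k = I/(MR²) = 2/3.
Since it rolls without slipping, ω = v/R and KE = ½Mv² + ½Iω² = ½(1+k)Mv² = (5/6)Mv².
Energy conservation Mgh = ½(1+k)Mv² gives v = √(2gh/(1+k)) = √(2 × 10 × 3.23 / 1.667) = 6.226 m/s.
Then ω = v/R = 6.226 / 0.22 ≈ 28.3 rad/s.

ω ≈ 28.3 rad/s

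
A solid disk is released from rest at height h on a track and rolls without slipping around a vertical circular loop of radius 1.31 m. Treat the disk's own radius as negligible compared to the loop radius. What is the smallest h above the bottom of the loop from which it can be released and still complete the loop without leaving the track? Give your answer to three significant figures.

h_min ≈ 3.60 m

The moment of inertia is (1/2)MR², giving k ≡ I/(MR²) = 0.5.
At the top, contact is just lost when gravity alone supplies the centripetal force: Mg = Mv_top²/r, i.e. v_top² = gr.
With ω = v/R, the kinetic energy at speed v is ½(1+k)Mv² = (3/4)Mv².
Energy conservation from release (height h) to the top (height 2r): Mgh = Mg(2r) + (3/4)M·gr.
Thus h_min = 2r + (1+k)r/2 = r(2 + 1.5/2) = 1.31 × 2.75 ≈ 3.60 m.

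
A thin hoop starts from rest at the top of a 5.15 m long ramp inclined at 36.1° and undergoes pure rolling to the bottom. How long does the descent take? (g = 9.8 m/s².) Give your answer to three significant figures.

The moment of inertia is MR², giving k ≡ I/(MR²) = 1.
Translational: Mg sinθ − f = Ma. Rotational about the CM: fR = Iα = kMRa, so f = kMa.
Hence a = g sinθ/(1+k) = 9.8×sin36.1°/2 = 2.887 m/s².
With constant a from rest, t = √(2L/a) = √(2·5.15/2.887) ≈ 1.89 s.

t ≈ 1.89 s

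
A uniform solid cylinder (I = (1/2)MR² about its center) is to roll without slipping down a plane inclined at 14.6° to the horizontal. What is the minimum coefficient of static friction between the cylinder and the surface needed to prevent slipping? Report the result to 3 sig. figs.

μ_min ≈ 0.0868

With I = (1/2)MR², the ratio k = I/(MR²) is 0.5.
Newton's second law down the slope: Mg sinθ − f = Ma. The torque equation fR = Iα (with α = a/R) gives f = kMa.
These give a = g sinθ/(1+k) and the required friction f = kMg sinθ/(1+k).
With N = Mg cosθ, the no-slip condition f ≤ μN gives μ_min = f/N = k tanθ/(1+k).
μ_min = 0.5 × tan14.6° / 1.5 ≈ 0.0868.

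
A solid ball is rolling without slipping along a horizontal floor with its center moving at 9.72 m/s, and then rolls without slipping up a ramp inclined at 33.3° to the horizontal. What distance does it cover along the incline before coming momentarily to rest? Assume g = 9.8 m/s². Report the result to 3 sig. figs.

d ≈ 12.3 m

With I = (2/5)MR², the ratio k = I/(MR²) is 0.4.
Rolling without slipping gives ω = v/R, so the total kinetic energy is ½Mv² + ½Iω² = ½(1+k)Mv² = (7/10)Mv².
Setting this equal to Mgh gives the vertical rise h = (1+k)v₀²/(2g) = 1.4×9.72²/(2×9.8) = 6.748 m.
Along the incline, d = h/sinθ = 6.748/sin33.3° ≈ 12.3 m.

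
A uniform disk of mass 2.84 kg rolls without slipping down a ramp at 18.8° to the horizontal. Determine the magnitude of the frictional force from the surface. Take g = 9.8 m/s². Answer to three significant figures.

f ≈ 2.99 N

With I = (1/2)MR², the ratio k = I/(MR²) is 0.5.
Newton's second law down the slope: Mg sinθ − f = Ma. The torque equation fR = Iα (with α = a/R) gives f = kMa.
Combining, a = g sinθ/(1+k) and f = kMa = kMg sinθ/(1+k).
f = 0.5 × 2.84 × 9.8 × sin18.8° / 1.5 ≈ 2.99 N.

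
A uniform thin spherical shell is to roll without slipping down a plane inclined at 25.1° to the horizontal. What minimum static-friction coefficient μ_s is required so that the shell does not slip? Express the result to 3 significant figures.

μ_min ≈ 0.187

Here I = (2/3)MR², so the shape factor k = I/(MR²) = 2/3.
Newton's second law down the slope: Mg sinθ − f = Ma. The torque equation fR = Iα (with α = a/R) gives f = kMa.
These give a = g sinθ/(1+k) and the required friction f = kMg sinθ/(1+k).
With N = Mg cosθ, the no-slip condition f ≤ μN gives μ_min = f/N = k tanθ/(1+k).
μ_min = (2/3) × tan25.1° / 1.667 ≈ 0.187.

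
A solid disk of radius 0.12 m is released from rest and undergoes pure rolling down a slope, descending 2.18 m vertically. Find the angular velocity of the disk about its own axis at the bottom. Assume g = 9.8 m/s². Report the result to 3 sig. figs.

ω ≈ 44.5 rad/s

The moment of inertia is (1/2)MR², giving k ≡ I/(MR²) = 0.5.
The rolling condition ω = v/R makes the rotational term ½I(v/R)² = ½kMv², so KE_total = ½(1+k)Mv² = (3/4)Mv².
Energy conservation Mgh = ½(1+k)Mv² gives v = √(2gh/(1+k)) = √(2 × 9.8 × 2.18 / 1.5) = 5.337 m/s.
The angular speed follows from ω = v/R = 5.337/0.12 ≈ 44.5 rad/s.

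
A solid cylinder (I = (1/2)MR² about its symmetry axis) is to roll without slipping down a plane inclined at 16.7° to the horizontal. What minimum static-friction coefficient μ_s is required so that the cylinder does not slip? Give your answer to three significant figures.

μ_min ≈ 0.100

The moment of inertia is (1/2)MR², giving k ≡ I/(MR²) = 0.5.
Translational: Mg sinθ − f = Ma. Rotational about the CM: fR = Iα = kMRa, so f = kMa.
These give a = g sinθ/(1+k) and the required friction f = kMg sinθ/(1+k).
The normal force is N = Mg cosθ, so μ_min = f/N = k tanθ/(1+k).
μ_min = 0.5 × tan16.7° / 1.5 ≈ 0.100.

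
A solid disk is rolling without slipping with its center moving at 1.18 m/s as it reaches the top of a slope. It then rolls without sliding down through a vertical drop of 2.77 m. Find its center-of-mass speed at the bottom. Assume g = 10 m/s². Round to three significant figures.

v ≈ 6.19 m/s

For this body I = (1/2)MR², i.e. k = I/(MR²) = 0.5.
Since it rolls without slipping, ω = v/R and KE = ½Mv² + ½Iω² = ½(1+k)Mv² = (3/4)Mv².
Conserving energy between top and bottom: (3/4)Mv² = (3/4)Mv₀² + Mgh, hence v² = v₀² + 2gh/(1+k).
v = √(1.18² + 2×10×2.77/1.5) = √38.33 ≈ 6.19 m/s.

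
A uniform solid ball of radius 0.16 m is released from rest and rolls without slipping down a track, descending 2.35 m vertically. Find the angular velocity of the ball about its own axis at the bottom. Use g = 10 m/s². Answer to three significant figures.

ω ≈ 36.2 rad/s

With I = (2/5)MR², the ratio k = I/(MR²) is 0.4.
Pure rolling means v = ωR; then KE = ½Mv² + ½I(v/R)² = ½(1+k)Mv² = (7/10)Mv².
Energy conservation Mgh = ½(1+k)Mv² gives v = √(2gh/(1+k)) = √(2 × 10 × 2.35 / 1.4) = 5.794 m/s.
Then ω = v/R = 5.794 / 0.16 ≈ 36.2 rad/s.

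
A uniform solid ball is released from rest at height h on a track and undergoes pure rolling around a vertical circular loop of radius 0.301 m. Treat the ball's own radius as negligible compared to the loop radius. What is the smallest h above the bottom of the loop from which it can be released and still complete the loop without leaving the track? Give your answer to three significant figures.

Here I = (2/5)MR², so the shape factor k = I/(MR²) = 0.4.
At the top, contact is just lost when gravity alone supplies the centripetal force: Mg = Mv_top²/r, i.e. v_top² = gr.
With ω = v/R, the kinetic energy at speed v is ½(1+k)Mv² = (7/10)Mv².
Energy conservation from release (height h) to the top (height 2r): Mgh = Mg(2r) + (7/10)M·gr.
Thus h_min = 2r + (1+k)r/2 = r(2 + 1.4/2) = 0.301 × 2.7 ≈ 0.813 m.

h_min ≈ 0.813 m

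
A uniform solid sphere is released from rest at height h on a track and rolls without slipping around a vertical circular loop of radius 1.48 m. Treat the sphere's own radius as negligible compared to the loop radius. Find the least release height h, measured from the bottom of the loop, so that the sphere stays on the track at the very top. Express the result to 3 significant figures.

Here I = (2/5)MR², so the shape factor k = I/(MR²) = 0.4.
At the top of the loop, the minimum-contact condition is Mg = Mv_top²/r, so v_top² = gr.
With ω = v/R, the kinetic energy at speed v is ½(1+k)Mv² = (7/10)Mv².
Energy conservation from release (height h) to the top (height 2r): Mgh = Mg(2r) + (7/10)M·gr.
Thus h_min = 2r + (1+k)r/2 = r(2 + 1.4/2) = 1.48 × 2.7 ≈ 4.00 m.

h_min ≈ 4.00 m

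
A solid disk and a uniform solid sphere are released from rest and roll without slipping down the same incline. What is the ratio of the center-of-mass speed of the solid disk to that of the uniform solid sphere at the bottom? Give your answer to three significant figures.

v_ratio ≈ 0.966

Each satisfies Mgh = ½(1+k)Mv² with k = I/(MR²), so v ∝ 1/√(1+k).
For the solid disk k = 0.5; for the uniform solid sphere k = 0.4.
v₁/v₂ = √((1+k₂)/(1+k₁)) = √(1.4/1.5) ≈ 0.966.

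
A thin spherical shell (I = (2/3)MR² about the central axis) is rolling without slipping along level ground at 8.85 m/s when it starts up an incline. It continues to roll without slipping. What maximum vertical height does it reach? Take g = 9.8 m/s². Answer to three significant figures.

h ≈ 6.66 m

With I = (2/3)MR², the ratio k = I/(MR²) is 2/3.
Rolling without slipping gives ω = v/R, so the total kinetic energy is ½Mv² + ½Iω² = ½(1+k)Mv² = (5/6)Mv².
At the top the kinetic energy is zero, so (5/6)Mv₀² = Mgh.
Thus h = (1+k)v₀²/(2g) = 1.667 × 8.85² / (2 × 9.8) ≈ 6.66 m.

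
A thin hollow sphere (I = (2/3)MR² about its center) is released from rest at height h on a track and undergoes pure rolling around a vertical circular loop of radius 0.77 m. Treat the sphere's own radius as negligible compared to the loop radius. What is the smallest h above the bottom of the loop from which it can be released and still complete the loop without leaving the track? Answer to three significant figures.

The moment of inertia is (2/3)MR², giving k ≡ I/(MR²) = 2/3.
At the top, contact is just lost when gravity alone supplies the centripetal force: Mg = Mv_top²/r, i.e. v_top² = gr.
With ω = v/R, the kinetic energy at speed v is ½(1+k)Mv² = (5/6)Mv².
Energy conservation from release (height h) to the top (height 2r): Mgh = Mg(2r) + (5/6)M·gr.
Thus h_min = 2r + (1+k)r/2 = r(2 + 1.667/2) = 0.77 × 2.833 ≈ 2.18 m.

h_min ≈ 2.18 m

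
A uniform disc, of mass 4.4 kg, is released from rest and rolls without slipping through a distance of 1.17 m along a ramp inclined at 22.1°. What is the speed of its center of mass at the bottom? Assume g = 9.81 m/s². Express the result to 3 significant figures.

Here I = (1/2)MR², so the shape factor k = I/(MR²) = 0.5.
The rolling condition ω = v/R makes the rotational term ½I(v/R)² = ½kMv², so KE_total = ½(1+k)Mv² = (3/4)Mv².
The vertical drop is h = L sinθ = 1.17 × sin22.1° = 0.4402 m.
Setting Mgh = (3/4)Mv² gives v = √(2gh/(1+k)) = √(2·9.81·0.4402/1.5) ≈ 2.40 m/s.

v ≈ 2.40 m/s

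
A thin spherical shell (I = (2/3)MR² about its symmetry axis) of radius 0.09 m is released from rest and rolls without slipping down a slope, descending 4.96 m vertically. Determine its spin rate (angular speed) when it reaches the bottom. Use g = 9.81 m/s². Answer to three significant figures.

ω ≈ 84.9 rad/s

Here I = (2/3)MR², so the shape factor k = I/(MR²) = 2/3.
Since it rolls without slipping, ω = v/R and KE = ½Mv² + ½Iω² = ½(1+k)Mv² = (5/6)Mv².
Energy conservation Mgh = ½(1+k)Mv² gives v = √(2gh/(1+k)) = √(2 × 9.81 × 4.96 / 1.667) = 7.641 m/s.
Then ω = v/R = 7.641 / 0.09 ≈ 84.9 rad/s.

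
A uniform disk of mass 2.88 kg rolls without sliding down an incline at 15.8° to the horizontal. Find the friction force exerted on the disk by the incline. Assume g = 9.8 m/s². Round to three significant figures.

f ≈ 2.56 N

The moment of inertia is (1/2)MR², giving k ≡ I/(MR²) = 0.5.
Translational: Mg sinθ − f = Ma. Rotational about the CM: fR = Iα = kMRa, so f = kMa.
Combining, a = g sinθ/(1+k) and f = kMa = kMg sinθ/(1+k).
f = 0.5 × 2.88 × 9.8 × sin15.8° / 1.5 ≈ 2.56 N.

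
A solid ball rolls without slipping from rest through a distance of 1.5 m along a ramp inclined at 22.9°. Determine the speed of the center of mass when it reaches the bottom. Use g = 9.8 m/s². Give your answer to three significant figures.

The moment of inertia is (2/5)MR², giving k ≡ I/(MR²) = 0.4.
Since it rolls without slipping, ω = v/R and KE = ½Mv² + ½Iω² = ½(1+k)Mv² = (7/10)Mv².
The vertical drop is h = L sinθ = 1.5 × sin22.9° = 0.5837 m.
Setting Mgh = (7/10)Mv² gives v = √(2gh/(1+k)) = √(2·9.8·0.5837/1.4) ≈ 2.86 m/s.

v ≈ 2.86 m/s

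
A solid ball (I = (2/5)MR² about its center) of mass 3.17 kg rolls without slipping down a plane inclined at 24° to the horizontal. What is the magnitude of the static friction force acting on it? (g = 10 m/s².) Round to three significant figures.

f ≈ 3.68 N

For this body I = (2/5)MR², i.e. k = I/(MR²) = 0.4.
Newton's second law down the slope: Mg sinθ − f = Ma. The torque equation fR = Iα (with α = a/R) gives f = kMa.
Combining, a = g sinθ/(1+k) and f = kMa = kMg sinθ/(1+k).
f = 0.4 × 3.17 × 10 × sin24° / 1.4 ≈ 3.68 N.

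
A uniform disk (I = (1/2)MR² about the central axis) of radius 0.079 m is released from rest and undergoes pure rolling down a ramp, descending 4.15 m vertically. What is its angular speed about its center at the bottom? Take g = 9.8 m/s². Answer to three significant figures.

Here I = (1/2)MR², so the shape factor k = I/(MR²) = 0.5.
Since it rolls without slipping, ω = v/R and KE = ½Mv² + ½Iω² = ½(1+k)Mv² = (3/4)Mv².
Energy conservation Mgh = ½(1+k)Mv² gives v = √(2gh/(1+k)) = √(2 × 9.8 × 4.15 / 1.5) = 7.364 m/s.
Then ω = v/R = 7.364 / 0.079 ≈ 93.2 rad/s.

ω ≈ 93.2 rad/s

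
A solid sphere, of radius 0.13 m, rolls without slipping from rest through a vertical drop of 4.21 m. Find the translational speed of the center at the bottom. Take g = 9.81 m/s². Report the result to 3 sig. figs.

v ≈ 7.68 m/s

For this body I = (2/5)MR², i.e. k = I/(MR²) = 0.4.
The rolling condition ω = v/R makes the rotational term ½I(v/R)² = ½kMv², so KE_total = ½(1+k)Mv² = (7/10)Mv².
Setting Mgh = (7/10)Mv² gives v = √(2gh/(1+k)) = √(2·9.81·4.21/1.4) ≈ 7.68 m/s.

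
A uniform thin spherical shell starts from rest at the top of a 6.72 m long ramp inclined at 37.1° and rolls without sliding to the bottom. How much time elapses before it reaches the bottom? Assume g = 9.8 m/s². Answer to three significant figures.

Here I = (2/3)MR², so the shape factor k = I/(MR²) = 2/3.
Newton's second law down the slope: Mg sinθ − f = Ma. The torque equation fR = Iα (with α = a/R) gives f = kMa.
Hence a = g sinθ/(1+k) = 9.8×sin37.1°/1.667 = 3.547 m/s².
With constant a from rest, t = √(2L/a) = √(2·6.72/3.547) ≈ 1.95 s.

t ≈ 1.95 s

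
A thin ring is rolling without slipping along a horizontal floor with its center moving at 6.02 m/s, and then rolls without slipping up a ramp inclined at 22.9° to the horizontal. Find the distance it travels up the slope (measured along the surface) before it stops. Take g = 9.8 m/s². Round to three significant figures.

For this body I = MR², i.e. k = I/(MR²) = 1.
The rolling condition ω = v/R makes the rotational term ½I(v/R)² = ½kMv², so KE_total = ½(1+k)Mv² = Mv².
Setting this equal to Mgh gives the vertical rise h = (1+k)v₀²/(2g) = 2×6.02²/(2×9.8) = 3.698 m.
The distance along the slope is d = h/sinθ = 3.698/sin22.9° ≈ 9.50 m.

d ≈ 9.50 m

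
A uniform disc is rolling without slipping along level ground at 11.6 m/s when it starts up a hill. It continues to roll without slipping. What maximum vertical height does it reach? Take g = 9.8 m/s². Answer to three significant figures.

h ≈ 10.3 m

For this body I = (1/2)MR², i.e. k = I/(MR²) = 0.5.
Since it rolls without slipping, ω = v/R and KE = ½Mv² + ½Iω² = ½(1+k)Mv² = (3/4)Mv².
At the top the kinetic energy is zero, so (3/4)Mv₀² = Mgh.
Thus h = (1+k)v₀²/(2g) = 1.5 × 11.6² / (2 × 9.8) ≈ 10.3 m.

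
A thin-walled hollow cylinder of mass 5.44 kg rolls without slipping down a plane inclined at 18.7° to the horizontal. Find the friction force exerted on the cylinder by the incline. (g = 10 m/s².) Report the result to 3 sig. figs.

The moment of inertia is MR², giving k ≡ I/(MR²) = 1.
Newton's second law down the slope: Mg sinθ − f = Ma. The torque equation fR = Iα (with α = a/R) gives f = kMa.
Combining, a = g sinθ/(1+k) and f = kMa = kMg sinθ/(1+k).
f = 1 × 5.44 × 10 × sin18.7° / 2 ≈ 8.72 N.

f ≈ 8.72 N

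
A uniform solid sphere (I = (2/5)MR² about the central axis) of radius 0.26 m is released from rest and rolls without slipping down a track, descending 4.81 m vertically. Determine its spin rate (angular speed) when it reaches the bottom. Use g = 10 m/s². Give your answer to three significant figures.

ω ≈ 31.9 rad/s

The moment of inertia is (2/5)MR², giving k ≡ I/(MR²) = 0.4.
Since it rolls without slipping, ω = v/R and KE = ½Mv² + ½Iω² = ½(1+k)Mv² = (7/10)Mv².
Energy conservation Mgh = ½(1+k)Mv² gives v = √(2gh/(1+k)) = √(2 × 10 × 4.81 / 1.4) = 8.289 m/s.
Then ω = v/R = 8.289 / 0.26 ≈ 31.9 rad/s.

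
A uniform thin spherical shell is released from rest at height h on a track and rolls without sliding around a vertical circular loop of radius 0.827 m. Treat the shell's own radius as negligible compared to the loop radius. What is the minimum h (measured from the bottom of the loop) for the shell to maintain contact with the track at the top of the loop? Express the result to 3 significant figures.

h_min ≈ 2.34 m

The moment of inertia is (2/3)MR², giving k ≡ I/(MR²) = 2/3.
At the top of the loop, the minimum-contact condition is Mg = Mv_top²/r, so v_top² = gr.
With ω = v/R, the kinetic energy at speed v is ½(1+k)Mv² = (5/6)Mv².
Energy conservation from release (height h) to the top (height 2r): Mgh = Mg(2r) + (5/6)M·gr.
Thus h_min = 2r + (1+k)r/2 = r(2 + 1.667/2) = 0.827 × 2.833 ≈ 2.34 m.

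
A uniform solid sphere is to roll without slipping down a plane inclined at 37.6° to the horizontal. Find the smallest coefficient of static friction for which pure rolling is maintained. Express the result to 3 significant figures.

With I = (2/5)MR², the ratio k = I/(MR²) is 0.4.
Along the incline Mg sinθ − f = Ma, and torque about the center fR = Iα = kMR²(a/R) gives f = kMa.
These give a = g sinθ/(1+k) and the required friction f = kMg sinθ/(1+k).
The normal force is N = Mg cosθ, so μ_min = f/N = k tanθ/(1+k).
μ_min = 0.4 × tan37.6° / 1.4 ≈ 0.220.

μ_min ≈ 0.220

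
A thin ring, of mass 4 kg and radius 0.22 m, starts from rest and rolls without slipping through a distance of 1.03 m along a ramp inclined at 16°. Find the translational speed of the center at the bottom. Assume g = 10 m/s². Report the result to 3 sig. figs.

With I = MR², the ratio k = I/(MR²) is 1.
Pure rolling means v = ωR; then KE = ½Mv² + ½I(v/R)² = ½(1+k)Mv² = Mv².
The vertical drop is h = L sinθ = 1.03 × sin16° = 0.2839 m.
Setting Mgh = Mv² gives v = √(2gh/(1+k)) = √(2·10·0.2839/2) ≈ 1.68 m/s.

v ≈ 1.68 m/s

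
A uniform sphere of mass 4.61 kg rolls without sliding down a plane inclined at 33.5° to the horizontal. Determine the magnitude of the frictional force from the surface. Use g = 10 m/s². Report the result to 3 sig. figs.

The moment of inertia is (2/5)MR², giving k ≡ I/(MR²) = 0.4.
Newton's second law down the slope: Mg sinθ − f = Ma. The torque equation fR = Iα (with α = a/R) gives f = kMa.
Combining, a = g sinθ/(1+k) and f = kMa = kMg sinθ/(1+k).
f = 0.4 × 4.61 × 10 × sin33.5° / 1.4 ≈ 7.27 N.

f ≈ 7.27 N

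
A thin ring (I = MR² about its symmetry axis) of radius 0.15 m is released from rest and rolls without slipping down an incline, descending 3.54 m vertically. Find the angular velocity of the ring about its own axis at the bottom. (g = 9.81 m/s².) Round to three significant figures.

Here I = MR², so the shape factor k = I/(MR²) = 1.
The rolling condition ω = v/R makes the rotational term ½I(v/R)² = ½kMv², so KE_total = ½(1+k)Mv² = Mv².
Energy conservation Mgh = ½(1+k)Mv² gives v = √(2gh/(1+k)) = √(2 × 9.81 × 3.54 / 2) = 5.893 m/s.
Then ω = v/R = 5.893 / 0.15 ≈ 39.3 rad/s.

ω ≈ 39.3 rad/s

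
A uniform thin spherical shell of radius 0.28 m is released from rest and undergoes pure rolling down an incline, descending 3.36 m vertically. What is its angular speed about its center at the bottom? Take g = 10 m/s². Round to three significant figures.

ω ≈ 22.7 rad/s

The moment of inertia is (2/3)MR², giving k ≡ I/(MR²) = 2/3.
Since it rolls without slipping, ω = v/R and KE = ½Mv² + ½Iω² = ½(1+k)Mv² = (5/6)Mv².
Energy conservation Mgh = ½(1+k)Mv² gives v = √(2gh/(1+k)) = √(2 × 10 × 3.36 / 1.667) = 6.35 m/s.
Then ω = v/R = 6.35 / 0.28 ≈ 22.7 rad/s.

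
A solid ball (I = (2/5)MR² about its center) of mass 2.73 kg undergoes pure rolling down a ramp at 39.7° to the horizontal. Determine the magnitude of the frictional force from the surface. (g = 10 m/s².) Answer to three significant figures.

Here I = (2/5)MR², so the shape factor k = I/(MR²) = 0.4.
Along the incline Mg sinθ − f = Ma, and torque about the center fR = Iα = kMR²(a/R) gives f = kMa.
Combining, a = g sinθ/(1+k) and f = kMa = kMg sinθ/(1+k).
f = 0.4 × 2.73 × 10 × sin39.7° / 1.4 ≈ 4.98 N.

f ≈ 4.98 N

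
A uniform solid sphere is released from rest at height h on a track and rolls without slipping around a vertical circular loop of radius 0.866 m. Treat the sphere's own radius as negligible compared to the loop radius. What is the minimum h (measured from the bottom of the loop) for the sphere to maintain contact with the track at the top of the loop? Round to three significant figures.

For this body I = (2/5)MR², i.e. k = I/(MR²) = 0.4.
At the top of the loop, the minimum-contact condition is Mg = Mv_top²/r, so v_top² = gr.
With ω = v/R, the kinetic energy at speed v is ½(1+k)Mv² = (7/10)Mv².
Energy conservation from release (height h) to the top (height 2r): Mgh = Mg(2r) + (7/10)M·gr.
Thus h_min = 2r + (1+k)r/2 = r(2 + 1.4/2) = 0.866 × 2.7 ≈ 2.34 m.

h_min ≈ 2.34 m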